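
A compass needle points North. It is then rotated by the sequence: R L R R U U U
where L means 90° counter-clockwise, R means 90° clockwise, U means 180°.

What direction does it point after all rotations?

Answer: Final heading: North

Derivation:
Start: North
  R (right (90° clockwise)) -> East
  L (left (90° counter-clockwise)) -> North
  R (right (90° clockwise)) -> East
  R (right (90° clockwise)) -> South
  U (U-turn (180°)) -> North
  U (U-turn (180°)) -> South
  U (U-turn (180°)) -> North
Final: North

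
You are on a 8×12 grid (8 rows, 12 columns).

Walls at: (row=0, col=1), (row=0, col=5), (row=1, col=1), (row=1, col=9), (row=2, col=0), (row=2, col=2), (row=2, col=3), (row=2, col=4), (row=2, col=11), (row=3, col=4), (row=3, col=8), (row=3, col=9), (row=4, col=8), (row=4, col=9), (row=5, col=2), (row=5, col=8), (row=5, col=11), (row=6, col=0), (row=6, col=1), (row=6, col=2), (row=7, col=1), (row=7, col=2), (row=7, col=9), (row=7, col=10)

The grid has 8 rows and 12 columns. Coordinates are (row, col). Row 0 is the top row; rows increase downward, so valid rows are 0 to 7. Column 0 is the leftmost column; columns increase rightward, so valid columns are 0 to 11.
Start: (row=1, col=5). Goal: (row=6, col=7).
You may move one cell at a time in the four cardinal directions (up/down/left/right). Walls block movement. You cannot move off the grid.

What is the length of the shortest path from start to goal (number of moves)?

Answer: Shortest path length: 7

Derivation:
BFS from (row=1, col=5) until reaching (row=6, col=7):
  Distance 0: (row=1, col=5)
  Distance 1: (row=1, col=4), (row=1, col=6), (row=2, col=5)
  Distance 2: (row=0, col=4), (row=0, col=6), (row=1, col=3), (row=1, col=7), (row=2, col=6), (row=3, col=5)
  Distance 3: (row=0, col=3), (row=0, col=7), (row=1, col=2), (row=1, col=8), (row=2, col=7), (row=3, col=6), (row=4, col=5)
  Distance 4: (row=0, col=2), (row=0, col=8), (row=2, col=8), (row=3, col=7), (row=4, col=4), (row=4, col=6), (row=5, col=5)
  Distance 5: (row=0, col=9), (row=2, col=9), (row=4, col=3), (row=4, col=7), (row=5, col=4), (row=5, col=6), (row=6, col=5)
  Distance 6: (row=0, col=10), (row=2, col=10), (row=3, col=3), (row=4, col=2), (row=5, col=3), (row=5, col=7), (row=6, col=4), (row=6, col=6), (row=7, col=5)
  Distance 7: (row=0, col=11), (row=1, col=10), (row=3, col=2), (row=3, col=10), (row=4, col=1), (row=6, col=3), (row=6, col=7), (row=7, col=4), (row=7, col=6)  <- goal reached here
One shortest path (7 moves): (row=1, col=5) -> (row=1, col=6) -> (row=1, col=7) -> (row=2, col=7) -> (row=3, col=7) -> (row=4, col=7) -> (row=5, col=7) -> (row=6, col=7)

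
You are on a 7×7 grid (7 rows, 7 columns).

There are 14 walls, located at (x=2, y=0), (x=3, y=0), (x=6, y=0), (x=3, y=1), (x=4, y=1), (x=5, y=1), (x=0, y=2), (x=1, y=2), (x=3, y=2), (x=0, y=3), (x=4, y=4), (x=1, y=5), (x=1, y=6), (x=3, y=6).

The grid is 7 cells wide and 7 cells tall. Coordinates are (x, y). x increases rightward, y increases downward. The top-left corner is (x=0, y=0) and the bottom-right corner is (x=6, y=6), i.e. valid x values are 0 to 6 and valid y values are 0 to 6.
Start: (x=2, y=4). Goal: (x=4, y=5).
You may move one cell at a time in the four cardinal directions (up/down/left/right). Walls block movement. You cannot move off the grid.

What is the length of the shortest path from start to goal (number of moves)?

BFS from (x=2, y=4) until reaching (x=4, y=5):
  Distance 0: (x=2, y=4)
  Distance 1: (x=2, y=3), (x=1, y=4), (x=3, y=4), (x=2, y=5)
  Distance 2: (x=2, y=2), (x=1, y=3), (x=3, y=3), (x=0, y=4), (x=3, y=5), (x=2, y=6)
  Distance 3: (x=2, y=1), (x=4, y=3), (x=0, y=5), (x=4, y=5)  <- goal reached here
One shortest path (3 moves): (x=2, y=4) -> (x=3, y=4) -> (x=3, y=5) -> (x=4, y=5)

Answer: Shortest path length: 3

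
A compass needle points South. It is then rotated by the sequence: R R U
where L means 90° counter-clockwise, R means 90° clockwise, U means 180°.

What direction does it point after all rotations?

Start: South
  R (right (90° clockwise)) -> West
  R (right (90° clockwise)) -> North
  U (U-turn (180°)) -> South
Final: South

Answer: Final heading: South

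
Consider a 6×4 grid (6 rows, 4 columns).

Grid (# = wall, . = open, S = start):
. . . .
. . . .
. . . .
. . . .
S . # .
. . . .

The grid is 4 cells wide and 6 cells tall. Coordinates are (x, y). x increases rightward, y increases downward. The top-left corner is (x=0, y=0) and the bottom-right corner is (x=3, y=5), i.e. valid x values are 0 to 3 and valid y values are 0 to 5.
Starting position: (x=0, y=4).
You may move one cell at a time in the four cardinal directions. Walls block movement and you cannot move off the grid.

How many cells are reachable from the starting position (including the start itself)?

Answer: Reachable cells: 23

Derivation:
BFS flood-fill from (x=0, y=4):
  Distance 0: (x=0, y=4)
  Distance 1: (x=0, y=3), (x=1, y=4), (x=0, y=5)
  Distance 2: (x=0, y=2), (x=1, y=3), (x=1, y=5)
  Distance 3: (x=0, y=1), (x=1, y=2), (x=2, y=3), (x=2, y=5)
  Distance 4: (x=0, y=0), (x=1, y=1), (x=2, y=2), (x=3, y=3), (x=3, y=5)
  Distance 5: (x=1, y=0), (x=2, y=1), (x=3, y=2), (x=3, y=4)
  Distance 6: (x=2, y=0), (x=3, y=1)
  Distance 7: (x=3, y=0)
Total reachable: 23 (grid has 23 open cells total)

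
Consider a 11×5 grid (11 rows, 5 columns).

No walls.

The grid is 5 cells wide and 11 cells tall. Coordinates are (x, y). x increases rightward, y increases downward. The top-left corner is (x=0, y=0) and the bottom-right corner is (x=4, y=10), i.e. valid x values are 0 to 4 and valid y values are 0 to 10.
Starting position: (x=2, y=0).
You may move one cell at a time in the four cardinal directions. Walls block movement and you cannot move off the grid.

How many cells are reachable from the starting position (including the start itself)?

Answer: Reachable cells: 55

Derivation:
BFS flood-fill from (x=2, y=0):
  Distance 0: (x=2, y=0)
  Distance 1: (x=1, y=0), (x=3, y=0), (x=2, y=1)
  Distance 2: (x=0, y=0), (x=4, y=0), (x=1, y=1), (x=3, y=1), (x=2, y=2)
  Distance 3: (x=0, y=1), (x=4, y=1), (x=1, y=2), (x=3, y=2), (x=2, y=3)
  Distance 4: (x=0, y=2), (x=4, y=2), (x=1, y=3), (x=3, y=3), (x=2, y=4)
  Distance 5: (x=0, y=3), (x=4, y=3), (x=1, y=4), (x=3, y=4), (x=2, y=5)
  Distance 6: (x=0, y=4), (x=4, y=4), (x=1, y=5), (x=3, y=5), (x=2, y=6)
  Distance 7: (x=0, y=5), (x=4, y=5), (x=1, y=6), (x=3, y=6), (x=2, y=7)
  Distance 8: (x=0, y=6), (x=4, y=6), (x=1, y=7), (x=3, y=7), (x=2, y=8)
  Distance 9: (x=0, y=7), (x=4, y=7), (x=1, y=8), (x=3, y=8), (x=2, y=9)
  Distance 10: (x=0, y=8), (x=4, y=8), (x=1, y=9), (x=3, y=9), (x=2, y=10)
  Distance 11: (x=0, y=9), (x=4, y=9), (x=1, y=10), (x=3, y=10)
  Distance 12: (x=0, y=10), (x=4, y=10)
Total reachable: 55 (grid has 55 open cells total)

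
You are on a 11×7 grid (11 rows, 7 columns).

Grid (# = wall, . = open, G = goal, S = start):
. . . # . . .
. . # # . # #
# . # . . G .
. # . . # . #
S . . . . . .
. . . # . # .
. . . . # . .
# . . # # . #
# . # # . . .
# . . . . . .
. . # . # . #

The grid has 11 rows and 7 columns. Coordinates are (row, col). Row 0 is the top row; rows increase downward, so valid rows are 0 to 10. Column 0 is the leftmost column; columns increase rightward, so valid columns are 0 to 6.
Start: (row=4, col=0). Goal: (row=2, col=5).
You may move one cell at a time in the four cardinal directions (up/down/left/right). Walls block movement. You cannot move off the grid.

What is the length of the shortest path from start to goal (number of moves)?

BFS from (row=4, col=0) until reaching (row=2, col=5):
  Distance 0: (row=4, col=0)
  Distance 1: (row=3, col=0), (row=4, col=1), (row=5, col=0)
  Distance 2: (row=4, col=2), (row=5, col=1), (row=6, col=0)
  Distance 3: (row=3, col=2), (row=4, col=3), (row=5, col=2), (row=6, col=1)
  Distance 4: (row=3, col=3), (row=4, col=4), (row=6, col=2), (row=7, col=1)
  Distance 5: (row=2, col=3), (row=4, col=5), (row=5, col=4), (row=6, col=3), (row=7, col=2), (row=8, col=1)
  Distance 6: (row=2, col=4), (row=3, col=5), (row=4, col=6), (row=9, col=1)
  Distance 7: (row=1, col=4), (row=2, col=5), (row=5, col=6), (row=9, col=2), (row=10, col=1)  <- goal reached here
One shortest path (7 moves): (row=4, col=0) -> (row=4, col=1) -> (row=4, col=2) -> (row=4, col=3) -> (row=4, col=4) -> (row=4, col=5) -> (row=3, col=5) -> (row=2, col=5)

Answer: Shortest path length: 7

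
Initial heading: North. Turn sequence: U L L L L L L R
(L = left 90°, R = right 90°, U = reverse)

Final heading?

Answer: Final heading: East

Derivation:
Start: North
  U (U-turn (180°)) -> South
  L (left (90° counter-clockwise)) -> East
  L (left (90° counter-clockwise)) -> North
  L (left (90° counter-clockwise)) -> West
  L (left (90° counter-clockwise)) -> South
  L (left (90° counter-clockwise)) -> East
  L (left (90° counter-clockwise)) -> North
  R (right (90° clockwise)) -> East
Final: East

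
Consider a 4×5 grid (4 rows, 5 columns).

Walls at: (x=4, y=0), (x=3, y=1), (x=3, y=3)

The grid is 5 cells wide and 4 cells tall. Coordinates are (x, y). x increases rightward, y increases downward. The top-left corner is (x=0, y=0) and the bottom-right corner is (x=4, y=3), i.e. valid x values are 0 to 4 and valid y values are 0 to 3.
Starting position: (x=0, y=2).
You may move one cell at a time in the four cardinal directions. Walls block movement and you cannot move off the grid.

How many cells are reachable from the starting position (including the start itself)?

BFS flood-fill from (x=0, y=2):
  Distance 0: (x=0, y=2)
  Distance 1: (x=0, y=1), (x=1, y=2), (x=0, y=3)
  Distance 2: (x=0, y=0), (x=1, y=1), (x=2, y=2), (x=1, y=3)
  Distance 3: (x=1, y=0), (x=2, y=1), (x=3, y=2), (x=2, y=3)
  Distance 4: (x=2, y=0), (x=4, y=2)
  Distance 5: (x=3, y=0), (x=4, y=1), (x=4, y=3)
Total reachable: 17 (grid has 17 open cells total)

Answer: Reachable cells: 17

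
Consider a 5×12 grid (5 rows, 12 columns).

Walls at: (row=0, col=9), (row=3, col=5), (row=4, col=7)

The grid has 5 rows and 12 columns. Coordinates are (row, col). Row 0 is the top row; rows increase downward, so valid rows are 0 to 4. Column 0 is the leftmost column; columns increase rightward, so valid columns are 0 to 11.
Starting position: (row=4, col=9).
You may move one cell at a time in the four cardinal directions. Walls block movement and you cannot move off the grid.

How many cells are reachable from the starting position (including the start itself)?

Answer: Reachable cells: 57

Derivation:
BFS flood-fill from (row=4, col=9):
  Distance 0: (row=4, col=9)
  Distance 1: (row=3, col=9), (row=4, col=8), (row=4, col=10)
  Distance 2: (row=2, col=9), (row=3, col=8), (row=3, col=10), (row=4, col=11)
  Distance 3: (row=1, col=9), (row=2, col=8), (row=2, col=10), (row=3, col=7), (row=3, col=11)
  Distance 4: (row=1, col=8), (row=1, col=10), (row=2, col=7), (row=2, col=11), (row=3, col=6)
  Distance 5: (row=0, col=8), (row=0, col=10), (row=1, col=7), (row=1, col=11), (row=2, col=6), (row=4, col=6)
  Distance 6: (row=0, col=7), (row=0, col=11), (row=1, col=6), (row=2, col=5), (row=4, col=5)
  Distance 7: (row=0, col=6), (row=1, col=5), (row=2, col=4), (row=4, col=4)
  Distance 8: (row=0, col=5), (row=1, col=4), (row=2, col=3), (row=3, col=4), (row=4, col=3)
  Distance 9: (row=0, col=4), (row=1, col=3), (row=2, col=2), (row=3, col=3), (row=4, col=2)
  Distance 10: (row=0, col=3), (row=1, col=2), (row=2, col=1), (row=3, col=2), (row=4, col=1)
  Distance 11: (row=0, col=2), (row=1, col=1), (row=2, col=0), (row=3, col=1), (row=4, col=0)
  Distance 12: (row=0, col=1), (row=1, col=0), (row=3, col=0)
  Distance 13: (row=0, col=0)
Total reachable: 57 (grid has 57 open cells total)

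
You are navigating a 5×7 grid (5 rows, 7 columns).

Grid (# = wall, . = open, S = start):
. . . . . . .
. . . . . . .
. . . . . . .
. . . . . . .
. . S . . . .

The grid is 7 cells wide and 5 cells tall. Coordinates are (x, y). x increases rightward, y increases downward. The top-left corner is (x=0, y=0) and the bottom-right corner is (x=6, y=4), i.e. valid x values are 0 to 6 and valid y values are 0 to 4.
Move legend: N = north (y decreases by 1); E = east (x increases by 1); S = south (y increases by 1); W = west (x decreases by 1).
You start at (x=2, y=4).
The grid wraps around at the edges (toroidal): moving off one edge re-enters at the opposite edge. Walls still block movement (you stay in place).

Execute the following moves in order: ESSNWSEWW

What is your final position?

Start: (x=2, y=4)
  E (east): (x=2, y=4) -> (x=3, y=4)
  S (south): (x=3, y=4) -> (x=3, y=0)
  S (south): (x=3, y=0) -> (x=3, y=1)
  N (north): (x=3, y=1) -> (x=3, y=0)
  W (west): (x=3, y=0) -> (x=2, y=0)
  S (south): (x=2, y=0) -> (x=2, y=1)
  E (east): (x=2, y=1) -> (x=3, y=1)
  W (west): (x=3, y=1) -> (x=2, y=1)
  W (west): (x=2, y=1) -> (x=1, y=1)
Final: (x=1, y=1)

Answer: Final position: (x=1, y=1)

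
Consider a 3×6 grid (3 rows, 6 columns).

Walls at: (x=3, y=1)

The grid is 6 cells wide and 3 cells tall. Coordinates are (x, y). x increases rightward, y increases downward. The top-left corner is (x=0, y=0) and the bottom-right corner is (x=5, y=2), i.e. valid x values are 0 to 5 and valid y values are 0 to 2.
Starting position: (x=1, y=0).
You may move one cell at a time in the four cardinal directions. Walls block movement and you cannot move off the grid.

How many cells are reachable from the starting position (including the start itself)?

Answer: Reachable cells: 17

Derivation:
BFS flood-fill from (x=1, y=0):
  Distance 0: (x=1, y=0)
  Distance 1: (x=0, y=0), (x=2, y=0), (x=1, y=1)
  Distance 2: (x=3, y=0), (x=0, y=1), (x=2, y=1), (x=1, y=2)
  Distance 3: (x=4, y=0), (x=0, y=2), (x=2, y=2)
  Distance 4: (x=5, y=0), (x=4, y=1), (x=3, y=2)
  Distance 5: (x=5, y=1), (x=4, y=2)
  Distance 6: (x=5, y=2)
Total reachable: 17 (grid has 17 open cells total)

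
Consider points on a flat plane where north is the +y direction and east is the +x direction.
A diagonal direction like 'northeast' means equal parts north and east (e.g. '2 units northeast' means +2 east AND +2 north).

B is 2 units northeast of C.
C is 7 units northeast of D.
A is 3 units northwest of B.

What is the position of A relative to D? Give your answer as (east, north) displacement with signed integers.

Place D at the origin (east=0, north=0).
  C is 7 units northeast of D: delta (east=+7, north=+7); C at (east=7, north=7).
  B is 2 units northeast of C: delta (east=+2, north=+2); B at (east=9, north=9).
  A is 3 units northwest of B: delta (east=-3, north=+3); A at (east=6, north=12).
Therefore A relative to D: (east=6, north=12).

Answer: A is at (east=6, north=12) relative to D.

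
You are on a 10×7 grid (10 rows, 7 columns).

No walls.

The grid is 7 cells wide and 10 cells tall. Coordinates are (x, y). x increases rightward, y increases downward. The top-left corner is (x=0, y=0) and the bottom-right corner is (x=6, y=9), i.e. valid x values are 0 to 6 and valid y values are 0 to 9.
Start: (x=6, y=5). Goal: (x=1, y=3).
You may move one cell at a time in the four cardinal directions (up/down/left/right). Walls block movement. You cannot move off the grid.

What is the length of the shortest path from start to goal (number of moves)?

Answer: Shortest path length: 7

Derivation:
BFS from (x=6, y=5) until reaching (x=1, y=3):
  Distance 0: (x=6, y=5)
  Distance 1: (x=6, y=4), (x=5, y=5), (x=6, y=6)
  Distance 2: (x=6, y=3), (x=5, y=4), (x=4, y=5), (x=5, y=6), (x=6, y=7)
  Distance 3: (x=6, y=2), (x=5, y=3), (x=4, y=4), (x=3, y=5), (x=4, y=6), (x=5, y=7), (x=6, y=8)
  Distance 4: (x=6, y=1), (x=5, y=2), (x=4, y=3), (x=3, y=4), (x=2, y=5), (x=3, y=6), (x=4, y=7), (x=5, y=8), (x=6, y=9)
  Distance 5: (x=6, y=0), (x=5, y=1), (x=4, y=2), (x=3, y=3), (x=2, y=4), (x=1, y=5), (x=2, y=6), (x=3, y=7), (x=4, y=8), (x=5, y=9)
  Distance 6: (x=5, y=0), (x=4, y=1), (x=3, y=2), (x=2, y=3), (x=1, y=4), (x=0, y=5), (x=1, y=6), (x=2, y=7), (x=3, y=8), (x=4, y=9)
  Distance 7: (x=4, y=0), (x=3, y=1), (x=2, y=2), (x=1, y=3), (x=0, y=4), (x=0, y=6), (x=1, y=7), (x=2, y=8), (x=3, y=9)  <- goal reached here
One shortest path (7 moves): (x=6, y=5) -> (x=5, y=5) -> (x=4, y=5) -> (x=3, y=5) -> (x=2, y=5) -> (x=1, y=5) -> (x=1, y=4) -> (x=1, y=3)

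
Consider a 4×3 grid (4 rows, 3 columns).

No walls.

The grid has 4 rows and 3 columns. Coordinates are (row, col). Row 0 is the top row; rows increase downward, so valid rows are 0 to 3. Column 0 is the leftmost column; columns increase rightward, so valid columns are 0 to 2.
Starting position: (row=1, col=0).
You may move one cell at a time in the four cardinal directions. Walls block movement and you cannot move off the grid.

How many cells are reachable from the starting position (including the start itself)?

BFS flood-fill from (row=1, col=0):
  Distance 0: (row=1, col=0)
  Distance 1: (row=0, col=0), (row=1, col=1), (row=2, col=0)
  Distance 2: (row=0, col=1), (row=1, col=2), (row=2, col=1), (row=3, col=0)
  Distance 3: (row=0, col=2), (row=2, col=2), (row=3, col=1)
  Distance 4: (row=3, col=2)
Total reachable: 12 (grid has 12 open cells total)

Answer: Reachable cells: 12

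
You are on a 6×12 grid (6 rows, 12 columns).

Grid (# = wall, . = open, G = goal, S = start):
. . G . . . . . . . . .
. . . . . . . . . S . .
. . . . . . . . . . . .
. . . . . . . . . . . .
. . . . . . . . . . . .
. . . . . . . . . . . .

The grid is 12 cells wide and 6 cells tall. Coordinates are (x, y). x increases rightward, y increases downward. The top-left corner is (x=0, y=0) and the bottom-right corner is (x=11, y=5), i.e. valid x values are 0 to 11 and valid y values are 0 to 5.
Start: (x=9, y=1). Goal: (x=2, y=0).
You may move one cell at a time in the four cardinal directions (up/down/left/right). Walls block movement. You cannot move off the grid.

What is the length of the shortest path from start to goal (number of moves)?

Answer: Shortest path length: 8

Derivation:
BFS from (x=9, y=1) until reaching (x=2, y=0):
  Distance 0: (x=9, y=1)
  Distance 1: (x=9, y=0), (x=8, y=1), (x=10, y=1), (x=9, y=2)
  Distance 2: (x=8, y=0), (x=10, y=0), (x=7, y=1), (x=11, y=1), (x=8, y=2), (x=10, y=2), (x=9, y=3)
  Distance 3: (x=7, y=0), (x=11, y=0), (x=6, y=1), (x=7, y=2), (x=11, y=2), (x=8, y=3), (x=10, y=3), (x=9, y=4)
  Distance 4: (x=6, y=0), (x=5, y=1), (x=6, y=2), (x=7, y=3), (x=11, y=3), (x=8, y=4), (x=10, y=4), (x=9, y=5)
  Distance 5: (x=5, y=0), (x=4, y=1), (x=5, y=2), (x=6, y=3), (x=7, y=4), (x=11, y=4), (x=8, y=5), (x=10, y=5)
  Distance 6: (x=4, y=0), (x=3, y=1), (x=4, y=2), (x=5, y=3), (x=6, y=4), (x=7, y=5), (x=11, y=5)
  Distance 7: (x=3, y=0), (x=2, y=1), (x=3, y=2), (x=4, y=3), (x=5, y=4), (x=6, y=5)
  Distance 8: (x=2, y=0), (x=1, y=1), (x=2, y=2), (x=3, y=3), (x=4, y=4), (x=5, y=5)  <- goal reached here
One shortest path (8 moves): (x=9, y=1) -> (x=8, y=1) -> (x=7, y=1) -> (x=6, y=1) -> (x=5, y=1) -> (x=4, y=1) -> (x=3, y=1) -> (x=2, y=1) -> (x=2, y=0)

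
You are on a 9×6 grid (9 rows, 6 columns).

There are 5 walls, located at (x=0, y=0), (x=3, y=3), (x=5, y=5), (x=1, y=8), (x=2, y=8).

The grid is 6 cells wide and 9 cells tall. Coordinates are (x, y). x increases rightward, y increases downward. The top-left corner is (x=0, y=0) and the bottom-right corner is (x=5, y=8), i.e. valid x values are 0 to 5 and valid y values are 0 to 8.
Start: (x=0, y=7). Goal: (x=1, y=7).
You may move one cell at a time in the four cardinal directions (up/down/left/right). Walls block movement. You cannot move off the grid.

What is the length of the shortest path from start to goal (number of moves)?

Answer: Shortest path length: 1

Derivation:
BFS from (x=0, y=7) until reaching (x=1, y=7):
  Distance 0: (x=0, y=7)
  Distance 1: (x=0, y=6), (x=1, y=7), (x=0, y=8)  <- goal reached here
One shortest path (1 moves): (x=0, y=7) -> (x=1, y=7)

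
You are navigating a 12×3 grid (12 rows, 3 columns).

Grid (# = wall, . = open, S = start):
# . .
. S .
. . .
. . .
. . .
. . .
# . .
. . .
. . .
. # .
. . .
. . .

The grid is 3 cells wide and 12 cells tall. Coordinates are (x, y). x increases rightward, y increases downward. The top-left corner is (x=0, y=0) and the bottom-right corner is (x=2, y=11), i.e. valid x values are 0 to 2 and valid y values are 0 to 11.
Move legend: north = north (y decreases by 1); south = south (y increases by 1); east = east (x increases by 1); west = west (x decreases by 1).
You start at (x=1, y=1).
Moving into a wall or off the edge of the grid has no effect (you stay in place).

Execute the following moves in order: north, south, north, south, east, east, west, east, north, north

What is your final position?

Answer: Final position: (x=2, y=0)

Derivation:
Start: (x=1, y=1)
  north (north): (x=1, y=1) -> (x=1, y=0)
  south (south): (x=1, y=0) -> (x=1, y=1)
  north (north): (x=1, y=1) -> (x=1, y=0)
  south (south): (x=1, y=0) -> (x=1, y=1)
  east (east): (x=1, y=1) -> (x=2, y=1)
  east (east): blocked, stay at (x=2, y=1)
  west (west): (x=2, y=1) -> (x=1, y=1)
  east (east): (x=1, y=1) -> (x=2, y=1)
  north (north): (x=2, y=1) -> (x=2, y=0)
  north (north): blocked, stay at (x=2, y=0)
Final: (x=2, y=0)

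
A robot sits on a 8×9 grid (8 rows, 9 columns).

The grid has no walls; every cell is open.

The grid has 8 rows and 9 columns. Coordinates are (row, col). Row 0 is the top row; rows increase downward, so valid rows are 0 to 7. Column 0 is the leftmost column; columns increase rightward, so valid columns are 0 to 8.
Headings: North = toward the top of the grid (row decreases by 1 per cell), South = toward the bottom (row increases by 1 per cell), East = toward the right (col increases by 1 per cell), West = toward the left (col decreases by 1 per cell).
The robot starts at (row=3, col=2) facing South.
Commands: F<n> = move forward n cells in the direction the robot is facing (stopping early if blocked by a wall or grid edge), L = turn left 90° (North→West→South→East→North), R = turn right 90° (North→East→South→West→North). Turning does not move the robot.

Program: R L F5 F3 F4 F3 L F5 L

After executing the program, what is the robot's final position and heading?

Start: (row=3, col=2), facing South
  R: turn right, now facing West
  L: turn left, now facing South
  F5: move forward 4/5 (blocked), now at (row=7, col=2)
  F3: move forward 0/3 (blocked), now at (row=7, col=2)
  F4: move forward 0/4 (blocked), now at (row=7, col=2)
  F3: move forward 0/3 (blocked), now at (row=7, col=2)
  L: turn left, now facing East
  F5: move forward 5, now at (row=7, col=7)
  L: turn left, now facing North
Final: (row=7, col=7), facing North

Answer: Final position: (row=7, col=7), facing North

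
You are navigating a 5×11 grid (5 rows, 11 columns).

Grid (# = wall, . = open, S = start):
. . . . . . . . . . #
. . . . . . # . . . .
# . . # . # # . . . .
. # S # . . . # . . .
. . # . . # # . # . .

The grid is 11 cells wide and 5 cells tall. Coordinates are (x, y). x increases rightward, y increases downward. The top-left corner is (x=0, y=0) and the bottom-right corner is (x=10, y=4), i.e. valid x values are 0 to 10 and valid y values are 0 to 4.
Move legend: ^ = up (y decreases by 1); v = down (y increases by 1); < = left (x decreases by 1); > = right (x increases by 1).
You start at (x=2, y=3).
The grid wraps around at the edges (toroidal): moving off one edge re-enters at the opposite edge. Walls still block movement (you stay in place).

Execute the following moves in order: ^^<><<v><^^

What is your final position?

Start: (x=2, y=3)
  ^ (up): (x=2, y=3) -> (x=2, y=2)
  ^ (up): (x=2, y=2) -> (x=2, y=1)
  < (left): (x=2, y=1) -> (x=1, y=1)
  > (right): (x=1, y=1) -> (x=2, y=1)
  < (left): (x=2, y=1) -> (x=1, y=1)
  < (left): (x=1, y=1) -> (x=0, y=1)
  v (down): blocked, stay at (x=0, y=1)
  > (right): (x=0, y=1) -> (x=1, y=1)
  < (left): (x=1, y=1) -> (x=0, y=1)
  ^ (up): (x=0, y=1) -> (x=0, y=0)
  ^ (up): (x=0, y=0) -> (x=0, y=4)
Final: (x=0, y=4)

Answer: Final position: (x=0, y=4)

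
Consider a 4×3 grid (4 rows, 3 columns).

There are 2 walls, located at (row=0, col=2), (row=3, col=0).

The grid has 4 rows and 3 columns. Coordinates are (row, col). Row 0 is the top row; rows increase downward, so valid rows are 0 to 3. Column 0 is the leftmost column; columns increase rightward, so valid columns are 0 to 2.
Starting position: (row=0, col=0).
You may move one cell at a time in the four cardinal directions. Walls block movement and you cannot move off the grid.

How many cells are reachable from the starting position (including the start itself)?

Answer: Reachable cells: 10

Derivation:
BFS flood-fill from (row=0, col=0):
  Distance 0: (row=0, col=0)
  Distance 1: (row=0, col=1), (row=1, col=0)
  Distance 2: (row=1, col=1), (row=2, col=0)
  Distance 3: (row=1, col=2), (row=2, col=1)
  Distance 4: (row=2, col=2), (row=3, col=1)
  Distance 5: (row=3, col=2)
Total reachable: 10 (grid has 10 open cells total)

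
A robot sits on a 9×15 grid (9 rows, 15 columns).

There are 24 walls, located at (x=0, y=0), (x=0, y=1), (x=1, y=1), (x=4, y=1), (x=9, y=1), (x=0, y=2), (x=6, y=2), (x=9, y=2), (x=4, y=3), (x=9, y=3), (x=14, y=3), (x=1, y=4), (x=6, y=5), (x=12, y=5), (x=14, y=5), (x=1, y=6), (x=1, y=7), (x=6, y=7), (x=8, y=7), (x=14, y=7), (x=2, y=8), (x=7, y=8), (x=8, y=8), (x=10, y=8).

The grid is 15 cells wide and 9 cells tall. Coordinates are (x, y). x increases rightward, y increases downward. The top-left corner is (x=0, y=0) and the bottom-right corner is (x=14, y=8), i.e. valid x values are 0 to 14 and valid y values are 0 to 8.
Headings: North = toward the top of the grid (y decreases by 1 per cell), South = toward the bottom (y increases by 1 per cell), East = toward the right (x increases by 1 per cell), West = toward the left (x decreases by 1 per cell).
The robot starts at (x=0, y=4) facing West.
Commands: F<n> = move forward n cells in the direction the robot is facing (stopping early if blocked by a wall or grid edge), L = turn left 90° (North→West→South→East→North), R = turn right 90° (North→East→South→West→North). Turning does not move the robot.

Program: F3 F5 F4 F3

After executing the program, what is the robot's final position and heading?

Answer: Final position: (x=0, y=4), facing West

Derivation:
Start: (x=0, y=4), facing West
  F3: move forward 0/3 (blocked), now at (x=0, y=4)
  F5: move forward 0/5 (blocked), now at (x=0, y=4)
  F4: move forward 0/4 (blocked), now at (x=0, y=4)
  F3: move forward 0/3 (blocked), now at (x=0, y=4)
Final: (x=0, y=4), facing West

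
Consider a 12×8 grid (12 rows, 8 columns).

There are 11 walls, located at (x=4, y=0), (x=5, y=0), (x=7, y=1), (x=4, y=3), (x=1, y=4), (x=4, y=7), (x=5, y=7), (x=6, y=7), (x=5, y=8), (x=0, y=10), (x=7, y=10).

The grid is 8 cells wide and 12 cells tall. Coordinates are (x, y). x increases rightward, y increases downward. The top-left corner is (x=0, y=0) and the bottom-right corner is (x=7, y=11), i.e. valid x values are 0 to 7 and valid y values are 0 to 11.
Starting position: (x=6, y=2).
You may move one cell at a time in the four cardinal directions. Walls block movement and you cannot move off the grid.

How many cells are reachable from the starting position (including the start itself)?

Answer: Reachable cells: 85

Derivation:
BFS flood-fill from (x=6, y=2):
  Distance 0: (x=6, y=2)
  Distance 1: (x=6, y=1), (x=5, y=2), (x=7, y=2), (x=6, y=3)
  Distance 2: (x=6, y=0), (x=5, y=1), (x=4, y=2), (x=5, y=3), (x=7, y=3), (x=6, y=4)
  Distance 3: (x=7, y=0), (x=4, y=1), (x=3, y=2), (x=5, y=4), (x=7, y=4), (x=6, y=5)
  Distance 4: (x=3, y=1), (x=2, y=2), (x=3, y=3), (x=4, y=4), (x=5, y=5), (x=7, y=5), (x=6, y=6)
  Distance 5: (x=3, y=0), (x=2, y=1), (x=1, y=2), (x=2, y=3), (x=3, y=4), (x=4, y=5), (x=5, y=6), (x=7, y=6)
  Distance 6: (x=2, y=0), (x=1, y=1), (x=0, y=2), (x=1, y=3), (x=2, y=4), (x=3, y=5), (x=4, y=6), (x=7, y=7)
  Distance 7: (x=1, y=0), (x=0, y=1), (x=0, y=3), (x=2, y=5), (x=3, y=6), (x=7, y=8)
  Distance 8: (x=0, y=0), (x=0, y=4), (x=1, y=5), (x=2, y=6), (x=3, y=7), (x=6, y=8), (x=7, y=9)
  Distance 9: (x=0, y=5), (x=1, y=6), (x=2, y=7), (x=3, y=8), (x=6, y=9)
  Distance 10: (x=0, y=6), (x=1, y=7), (x=2, y=8), (x=4, y=8), (x=3, y=9), (x=5, y=9), (x=6, y=10)
  Distance 11: (x=0, y=7), (x=1, y=8), (x=2, y=9), (x=4, y=9), (x=3, y=10), (x=5, y=10), (x=6, y=11)
  Distance 12: (x=0, y=8), (x=1, y=9), (x=2, y=10), (x=4, y=10), (x=3, y=11), (x=5, y=11), (x=7, y=11)
  Distance 13: (x=0, y=9), (x=1, y=10), (x=2, y=11), (x=4, y=11)
  Distance 14: (x=1, y=11)
  Distance 15: (x=0, y=11)
Total reachable: 85 (grid has 85 open cells total)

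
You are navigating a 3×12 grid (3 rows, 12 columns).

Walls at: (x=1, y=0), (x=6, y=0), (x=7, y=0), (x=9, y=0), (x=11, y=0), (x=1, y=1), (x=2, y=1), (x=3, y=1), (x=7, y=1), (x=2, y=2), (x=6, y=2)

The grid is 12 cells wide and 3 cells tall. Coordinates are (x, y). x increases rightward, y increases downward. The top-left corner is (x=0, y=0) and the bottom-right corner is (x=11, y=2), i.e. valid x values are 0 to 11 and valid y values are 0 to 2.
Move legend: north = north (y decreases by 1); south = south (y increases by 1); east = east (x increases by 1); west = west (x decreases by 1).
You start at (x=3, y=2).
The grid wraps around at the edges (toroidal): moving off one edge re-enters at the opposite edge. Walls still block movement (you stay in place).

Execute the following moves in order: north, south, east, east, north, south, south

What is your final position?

Start: (x=3, y=2)
  north (north): blocked, stay at (x=3, y=2)
  south (south): (x=3, y=2) -> (x=3, y=0)
  east (east): (x=3, y=0) -> (x=4, y=0)
  east (east): (x=4, y=0) -> (x=5, y=0)
  north (north): (x=5, y=0) -> (x=5, y=2)
  south (south): (x=5, y=2) -> (x=5, y=0)
  south (south): (x=5, y=0) -> (x=5, y=1)
Final: (x=5, y=1)

Answer: Final position: (x=5, y=1)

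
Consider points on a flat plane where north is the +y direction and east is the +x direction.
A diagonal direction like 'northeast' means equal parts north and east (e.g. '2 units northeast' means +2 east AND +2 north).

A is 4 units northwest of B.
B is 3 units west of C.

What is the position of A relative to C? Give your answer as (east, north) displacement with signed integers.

Answer: A is at (east=-7, north=4) relative to C.

Derivation:
Place C at the origin (east=0, north=0).
  B is 3 units west of C: delta (east=-3, north=+0); B at (east=-3, north=0).
  A is 4 units northwest of B: delta (east=-4, north=+4); A at (east=-7, north=4).
Therefore A relative to C: (east=-7, north=4).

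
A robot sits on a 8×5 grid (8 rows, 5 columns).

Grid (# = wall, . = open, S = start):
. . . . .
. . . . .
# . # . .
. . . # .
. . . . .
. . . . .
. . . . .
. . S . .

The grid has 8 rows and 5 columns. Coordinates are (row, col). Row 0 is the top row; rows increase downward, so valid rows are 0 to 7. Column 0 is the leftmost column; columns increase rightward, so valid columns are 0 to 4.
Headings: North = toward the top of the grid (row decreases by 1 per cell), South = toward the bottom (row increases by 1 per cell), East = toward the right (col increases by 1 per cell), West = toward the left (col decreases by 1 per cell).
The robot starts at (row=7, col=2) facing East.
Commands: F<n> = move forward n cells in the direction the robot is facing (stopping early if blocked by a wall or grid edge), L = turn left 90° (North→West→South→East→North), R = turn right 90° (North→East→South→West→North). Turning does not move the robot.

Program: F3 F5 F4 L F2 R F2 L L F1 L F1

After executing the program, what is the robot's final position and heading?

Start: (row=7, col=2), facing East
  F3: move forward 2/3 (blocked), now at (row=7, col=4)
  F5: move forward 0/5 (blocked), now at (row=7, col=4)
  F4: move forward 0/4 (blocked), now at (row=7, col=4)
  L: turn left, now facing North
  F2: move forward 2, now at (row=5, col=4)
  R: turn right, now facing East
  F2: move forward 0/2 (blocked), now at (row=5, col=4)
  L: turn left, now facing North
  L: turn left, now facing West
  F1: move forward 1, now at (row=5, col=3)
  L: turn left, now facing South
  F1: move forward 1, now at (row=6, col=3)
Final: (row=6, col=3), facing South

Answer: Final position: (row=6, col=3), facing South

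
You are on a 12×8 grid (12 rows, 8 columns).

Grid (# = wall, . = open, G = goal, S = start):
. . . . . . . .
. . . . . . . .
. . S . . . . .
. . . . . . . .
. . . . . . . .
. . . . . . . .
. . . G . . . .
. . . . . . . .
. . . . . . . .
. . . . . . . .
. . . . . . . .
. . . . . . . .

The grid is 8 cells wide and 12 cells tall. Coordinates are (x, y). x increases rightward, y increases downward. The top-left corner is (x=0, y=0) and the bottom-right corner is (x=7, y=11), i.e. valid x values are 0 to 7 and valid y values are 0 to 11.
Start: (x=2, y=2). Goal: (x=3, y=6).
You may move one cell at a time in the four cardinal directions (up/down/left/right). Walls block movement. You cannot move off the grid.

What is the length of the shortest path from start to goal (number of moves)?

Answer: Shortest path length: 5

Derivation:
BFS from (x=2, y=2) until reaching (x=3, y=6):
  Distance 0: (x=2, y=2)
  Distance 1: (x=2, y=1), (x=1, y=2), (x=3, y=2), (x=2, y=3)
  Distance 2: (x=2, y=0), (x=1, y=1), (x=3, y=1), (x=0, y=2), (x=4, y=2), (x=1, y=3), (x=3, y=3), (x=2, y=4)
  Distance 3: (x=1, y=0), (x=3, y=0), (x=0, y=1), (x=4, y=1), (x=5, y=2), (x=0, y=3), (x=4, y=3), (x=1, y=4), (x=3, y=4), (x=2, y=5)
  Distance 4: (x=0, y=0), (x=4, y=0), (x=5, y=1), (x=6, y=2), (x=5, y=3), (x=0, y=4), (x=4, y=4), (x=1, y=5), (x=3, y=5), (x=2, y=6)
  Distance 5: (x=5, y=0), (x=6, y=1), (x=7, y=2), (x=6, y=3), (x=5, y=4), (x=0, y=5), (x=4, y=5), (x=1, y=6), (x=3, y=6), (x=2, y=7)  <- goal reached here
One shortest path (5 moves): (x=2, y=2) -> (x=3, y=2) -> (x=3, y=3) -> (x=3, y=4) -> (x=3, y=5) -> (x=3, y=6)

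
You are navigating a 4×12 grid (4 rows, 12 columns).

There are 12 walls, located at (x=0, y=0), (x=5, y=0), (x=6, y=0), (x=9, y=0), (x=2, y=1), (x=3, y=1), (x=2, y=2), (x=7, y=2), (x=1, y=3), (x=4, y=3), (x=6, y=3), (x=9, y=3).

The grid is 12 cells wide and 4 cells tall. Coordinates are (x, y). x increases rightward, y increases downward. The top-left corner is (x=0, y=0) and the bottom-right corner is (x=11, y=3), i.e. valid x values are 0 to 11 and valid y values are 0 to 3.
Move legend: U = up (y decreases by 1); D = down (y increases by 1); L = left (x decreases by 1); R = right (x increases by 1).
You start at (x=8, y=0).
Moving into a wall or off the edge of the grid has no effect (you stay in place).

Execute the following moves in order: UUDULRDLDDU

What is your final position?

Answer: Final position: (x=7, y=0)

Derivation:
Start: (x=8, y=0)
  U (up): blocked, stay at (x=8, y=0)
  U (up): blocked, stay at (x=8, y=0)
  D (down): (x=8, y=0) -> (x=8, y=1)
  U (up): (x=8, y=1) -> (x=8, y=0)
  L (left): (x=8, y=0) -> (x=7, y=0)
  R (right): (x=7, y=0) -> (x=8, y=0)
  D (down): (x=8, y=0) -> (x=8, y=1)
  L (left): (x=8, y=1) -> (x=7, y=1)
  D (down): blocked, stay at (x=7, y=1)
  D (down): blocked, stay at (x=7, y=1)
  U (up): (x=7, y=1) -> (x=7, y=0)
Final: (x=7, y=0)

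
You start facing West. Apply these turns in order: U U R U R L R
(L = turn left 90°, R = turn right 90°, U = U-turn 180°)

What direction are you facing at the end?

Answer: Final heading: West

Derivation:
Start: West
  U (U-turn (180°)) -> East
  U (U-turn (180°)) -> West
  R (right (90° clockwise)) -> North
  U (U-turn (180°)) -> South
  R (right (90° clockwise)) -> West
  L (left (90° counter-clockwise)) -> South
  R (right (90° clockwise)) -> West
Final: West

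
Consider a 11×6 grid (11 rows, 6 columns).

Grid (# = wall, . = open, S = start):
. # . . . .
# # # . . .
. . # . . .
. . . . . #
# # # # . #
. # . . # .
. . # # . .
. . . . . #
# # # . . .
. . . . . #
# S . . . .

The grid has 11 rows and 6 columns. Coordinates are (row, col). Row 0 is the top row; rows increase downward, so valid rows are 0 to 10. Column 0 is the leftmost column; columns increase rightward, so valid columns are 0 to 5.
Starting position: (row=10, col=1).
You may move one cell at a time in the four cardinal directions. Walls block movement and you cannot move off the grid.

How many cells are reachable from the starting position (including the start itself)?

Answer: Reachable cells: 24

Derivation:
BFS flood-fill from (row=10, col=1):
  Distance 0: (row=10, col=1)
  Distance 1: (row=9, col=1), (row=10, col=2)
  Distance 2: (row=9, col=0), (row=9, col=2), (row=10, col=3)
  Distance 3: (row=9, col=3), (row=10, col=4)
  Distance 4: (row=8, col=3), (row=9, col=4), (row=10, col=5)
  Distance 5: (row=7, col=3), (row=8, col=4)
  Distance 6: (row=7, col=2), (row=7, col=4), (row=8, col=5)
  Distance 7: (row=6, col=4), (row=7, col=1)
  Distance 8: (row=6, col=1), (row=6, col=5), (row=7, col=0)
  Distance 9: (row=5, col=5), (row=6, col=0)
  Distance 10: (row=5, col=0)
Total reachable: 24 (grid has 45 open cells total)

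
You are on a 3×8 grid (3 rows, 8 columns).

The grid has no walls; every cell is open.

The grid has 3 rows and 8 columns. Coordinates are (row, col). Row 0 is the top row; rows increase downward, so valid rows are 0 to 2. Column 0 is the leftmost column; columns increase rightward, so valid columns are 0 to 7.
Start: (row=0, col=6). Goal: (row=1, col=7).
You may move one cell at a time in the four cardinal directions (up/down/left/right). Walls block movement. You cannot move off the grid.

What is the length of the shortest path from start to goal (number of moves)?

Answer: Shortest path length: 2

Derivation:
BFS from (row=0, col=6) until reaching (row=1, col=7):
  Distance 0: (row=0, col=6)
  Distance 1: (row=0, col=5), (row=0, col=7), (row=1, col=6)
  Distance 2: (row=0, col=4), (row=1, col=5), (row=1, col=7), (row=2, col=6)  <- goal reached here
One shortest path (2 moves): (row=0, col=6) -> (row=0, col=7) -> (row=1, col=7)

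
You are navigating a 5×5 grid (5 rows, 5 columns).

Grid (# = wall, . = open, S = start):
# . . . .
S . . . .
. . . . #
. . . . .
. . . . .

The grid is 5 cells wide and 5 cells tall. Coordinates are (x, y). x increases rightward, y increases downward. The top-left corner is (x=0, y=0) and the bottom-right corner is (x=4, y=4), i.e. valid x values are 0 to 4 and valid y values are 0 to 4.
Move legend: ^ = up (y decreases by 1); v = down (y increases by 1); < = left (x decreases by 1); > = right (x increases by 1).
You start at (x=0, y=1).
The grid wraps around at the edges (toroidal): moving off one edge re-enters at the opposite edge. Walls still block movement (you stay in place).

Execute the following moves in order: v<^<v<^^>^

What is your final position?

Answer: Final position: (x=4, y=3)

Derivation:
Start: (x=0, y=1)
  v (down): (x=0, y=1) -> (x=0, y=2)
  < (left): blocked, stay at (x=0, y=2)
  ^ (up): (x=0, y=2) -> (x=0, y=1)
  < (left): (x=0, y=1) -> (x=4, y=1)
  v (down): blocked, stay at (x=4, y=1)
  < (left): (x=4, y=1) -> (x=3, y=1)
  ^ (up): (x=3, y=1) -> (x=3, y=0)
  ^ (up): (x=3, y=0) -> (x=3, y=4)
  > (right): (x=3, y=4) -> (x=4, y=4)
  ^ (up): (x=4, y=4) -> (x=4, y=3)
Final: (x=4, y=3)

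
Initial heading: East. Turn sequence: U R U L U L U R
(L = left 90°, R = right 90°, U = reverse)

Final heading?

Answer: Final heading: East

Derivation:
Start: East
  U (U-turn (180°)) -> West
  R (right (90° clockwise)) -> North
  U (U-turn (180°)) -> South
  L (left (90° counter-clockwise)) -> East
  U (U-turn (180°)) -> West
  L (left (90° counter-clockwise)) -> South
  U (U-turn (180°)) -> North
  R (right (90° clockwise)) -> East
Final: East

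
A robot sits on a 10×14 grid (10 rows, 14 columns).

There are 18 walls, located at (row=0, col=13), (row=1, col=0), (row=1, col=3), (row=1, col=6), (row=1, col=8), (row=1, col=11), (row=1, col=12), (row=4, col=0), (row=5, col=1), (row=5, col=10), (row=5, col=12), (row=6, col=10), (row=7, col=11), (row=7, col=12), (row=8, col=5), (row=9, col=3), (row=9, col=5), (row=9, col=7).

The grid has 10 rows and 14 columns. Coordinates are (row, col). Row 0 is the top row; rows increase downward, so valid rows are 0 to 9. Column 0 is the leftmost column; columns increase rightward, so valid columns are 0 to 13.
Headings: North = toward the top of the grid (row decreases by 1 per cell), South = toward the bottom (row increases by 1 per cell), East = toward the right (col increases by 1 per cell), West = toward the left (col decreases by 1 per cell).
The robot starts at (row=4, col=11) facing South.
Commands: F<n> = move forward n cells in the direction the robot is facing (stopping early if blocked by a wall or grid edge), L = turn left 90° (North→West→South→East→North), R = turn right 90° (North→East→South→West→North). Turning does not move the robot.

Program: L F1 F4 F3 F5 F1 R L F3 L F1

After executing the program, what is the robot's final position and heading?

Start: (row=4, col=11), facing South
  L: turn left, now facing East
  F1: move forward 1, now at (row=4, col=12)
  F4: move forward 1/4 (blocked), now at (row=4, col=13)
  F3: move forward 0/3 (blocked), now at (row=4, col=13)
  F5: move forward 0/5 (blocked), now at (row=4, col=13)
  F1: move forward 0/1 (blocked), now at (row=4, col=13)
  R: turn right, now facing South
  L: turn left, now facing East
  F3: move forward 0/3 (blocked), now at (row=4, col=13)
  L: turn left, now facing North
  F1: move forward 1, now at (row=3, col=13)
Final: (row=3, col=13), facing North

Answer: Final position: (row=3, col=13), facing North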